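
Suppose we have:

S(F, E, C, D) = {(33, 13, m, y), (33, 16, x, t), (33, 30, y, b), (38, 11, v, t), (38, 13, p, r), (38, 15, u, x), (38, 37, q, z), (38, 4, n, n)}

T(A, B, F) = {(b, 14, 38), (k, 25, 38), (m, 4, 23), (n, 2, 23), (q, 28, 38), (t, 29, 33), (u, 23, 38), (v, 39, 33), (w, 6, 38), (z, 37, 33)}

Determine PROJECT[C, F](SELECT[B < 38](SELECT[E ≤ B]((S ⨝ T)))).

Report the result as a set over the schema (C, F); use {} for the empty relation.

{(m, 33), (n, 38), (p, 38), (u, 38), (v, 38), (x, 33), (y, 33)}

S ⋈ T (natural join on F): {(33, 13, m, y, t, 29), (33, 13, m, y, v, 39), (33, 13, m, y, z, 37), (33, 16, x, t, t, 29), (33, 16, x, t, v, 39), (33, 16, x, t, z, 37), (33, 30, y, b, t, 29), (33, 30, y, b, v, 39), (33, 30, y, b, z, 37), (38, 11, v, t, b, 14), (38, 11, v, t, k, 25), (38, 11, v, t, q, 28), (38, 11, v, t, u, 23), (38, 11, v, t, w, 6), (38, 13, p, r, b, 14), (38, 13, p, r, k, 25), (38, 13, p, r, q, 28), (38, 13, p, r, u, 23), (38, 13, p, r, w, 6), (38, 15, u, x, b, 14), (38, 15, u, x, k, 25), (38, 15, u, x, q, 28), (38, 15, u, x, u, 23), (38, 15, u, x, w, 6), (38, 37, q, z, b, 14), (38, 37, q, z, k, 25), (38, 37, q, z, q, 28), (38, 37, q, z, u, 23), (38, 37, q, z, w, 6), (38, 4, n, n, b, 14), (38, 4, n, n, k, 25), (38, 4, n, n, q, 28), (38, 4, n, n, u, 23), (38, 4, n, n, w, 6)}
Apply σ_{E ≤ B}; surviving tuples: {(33, 13, m, y, t, 29), (33, 13, m, y, v, 39), (33, 13, m, y, z, 37), (33, 16, x, t, t, 29), (33, 16, x, t, v, 39), (33, 16, x, t, z, 37), (33, 30, y, b, v, 39), (33, 30, y, b, z, 37), (38, 11, v, t, b, 14), (38, 11, v, t, k, 25), (38, 11, v, t, q, 28), (38, 11, v, t, u, 23), (38, 13, p, r, b, 14), (38, 13, p, r, k, 25), (38, 13, p, r, q, 28), (38, 13, p, r, u, 23), (38, 15, u, x, k, 25), (38, 15, u, x, q, 28), (38, 15, u, x, u, 23), (38, 4, n, n, b, 14), (38, 4, n, n, k, 25), (38, 4, n, n, q, 28), (38, 4, n, n, u, 23), (38, 4, n, n, w, 6)}
Apply σ_{B < 38}; surviving tuples: {(33, 13, m, y, t, 29), (33, 13, m, y, z, 37), (33, 16, x, t, t, 29), (33, 16, x, t, z, 37), (33, 30, y, b, z, 37), (38, 11, v, t, b, 14), (38, 11, v, t, k, 25), (38, 11, v, t, q, 28), (38, 11, v, t, u, 23), (38, 13, p, r, b, 14), (38, 13, p, r, k, 25), (38, 13, p, r, q, 28), (38, 13, p, r, u, 23), (38, 15, u, x, k, 25), (38, 15, u, x, q, 28), (38, 15, u, x, u, 23), (38, 4, n, n, b, 14), (38, 4, n, n, k, 25), (38, 4, n, n, q, 28), (38, 4, n, n, u, 23), (38, 4, n, n, w, 6)}
π_{C, F} gives {(m, 33), (n, 38), (p, 38), (u, 38), (v, 38), (x, 33), (y, 33)} (14 duplicate(s) eliminated).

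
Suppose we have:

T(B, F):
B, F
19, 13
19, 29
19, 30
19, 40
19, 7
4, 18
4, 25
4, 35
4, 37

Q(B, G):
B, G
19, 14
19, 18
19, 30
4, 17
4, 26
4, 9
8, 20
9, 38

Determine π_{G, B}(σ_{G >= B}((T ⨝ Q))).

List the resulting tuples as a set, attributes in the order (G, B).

{(17, 4), (26, 4), (30, 19), (9, 4)}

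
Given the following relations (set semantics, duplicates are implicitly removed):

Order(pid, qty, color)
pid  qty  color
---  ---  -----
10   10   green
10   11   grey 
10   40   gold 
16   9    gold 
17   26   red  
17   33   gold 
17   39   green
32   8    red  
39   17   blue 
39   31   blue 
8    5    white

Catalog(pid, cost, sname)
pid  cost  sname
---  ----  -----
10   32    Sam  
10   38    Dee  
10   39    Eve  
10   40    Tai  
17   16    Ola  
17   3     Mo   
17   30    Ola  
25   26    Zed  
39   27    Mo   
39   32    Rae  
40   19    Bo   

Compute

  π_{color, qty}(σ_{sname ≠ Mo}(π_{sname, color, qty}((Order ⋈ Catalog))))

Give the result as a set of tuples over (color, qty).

{(blue, 17), (blue, 31), (gold, 33), (gold, 40), (green, 10), (green, 39), (grey, 11), (red, 26)}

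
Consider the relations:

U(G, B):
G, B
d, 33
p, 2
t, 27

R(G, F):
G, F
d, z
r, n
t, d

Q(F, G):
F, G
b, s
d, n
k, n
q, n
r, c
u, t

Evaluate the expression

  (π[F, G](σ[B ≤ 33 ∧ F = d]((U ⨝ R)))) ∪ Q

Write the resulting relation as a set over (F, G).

Joining U and R on G yields {(d, 33, z), (t, 27, d)}.
Apply σ_{B ≤ 33 ∧ F = d}; surviving tuples: {(t, 27, d)}
Projecting to F, G: {(d, t)}
Taking the union: {(b, s), (d, n), (d, t), (k, n), (q, n), (r, c), (u, t)}

{(b, s), (d, n), (d, t), (k, n), (q, n), (r, c), (u, t)}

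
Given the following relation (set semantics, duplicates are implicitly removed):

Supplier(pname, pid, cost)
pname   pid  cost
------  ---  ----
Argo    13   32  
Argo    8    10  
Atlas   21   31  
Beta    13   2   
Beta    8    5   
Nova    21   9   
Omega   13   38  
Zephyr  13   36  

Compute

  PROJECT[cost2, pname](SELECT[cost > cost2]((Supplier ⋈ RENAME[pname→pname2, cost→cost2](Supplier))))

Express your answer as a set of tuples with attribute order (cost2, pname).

{(2, Argo), (2, Omega), (2, Zephyr), (32, Omega), (32, Zephyr), (36, Omega), (5, Argo), (9, Atlas)}

ρ[pname→pname2, cost→cost2]: schema becomes (pname2, pid, cost2); tuples unchanged.
Supplier ⋈ RENAME[pname→pname2, cost→cost2](Supplier) (natural join on pid): {(Argo, 13, 32, Argo, 32), (Argo, 13, 32, Beta, 2), (Argo, 13, 32, Omega, 38), (Argo, 13, 32, Zephyr, 36), (Argo, 8, 10, Argo, 10), (Argo, 8, 10, Beta, 5), (Atlas, 21, 31, Atlas, 31), (Atlas, 21, 31, Nova, 9), (Beta, 13, 2, Argo, 32), (Beta, 13, 2, Beta, 2), (Beta, 13, 2, Omega, 38), (Beta, 13, 2, Zephyr, 36), (Beta, 8, 5, Argo, 10), (Beta, 8, 5, Beta, 5), (Nova, 21, 9, Atlas, 31), (Nova, 21, 9, Nova, 9), (Omega, 13, 38, Argo, 32), (Omega, 13, 38, Beta, 2), (Omega, 13, 38, Omega, 38), (Omega, 13, 38, Zephyr, 36), (Zephyr, 13, 36, Argo, 32), (Zephyr, 13, 36, Beta, 2), (Zephyr, 13, 36, Omega, 38), (Zephyr, 13, 36, Zephyr, 36)}
Filtering on cost > cost2 leaves {(Argo, 13, 32, Beta, 2), (Argo, 8, 10, Beta, 5), (Atlas, 21, 31, Nova, 9), (Omega, 13, 38, Argo, 32), (Omega, 13, 38, Beta, 2), (Omega, 13, 38, Zephyr, 36), (Zephyr, 13, 36, Argo, 32), (Zephyr, 13, 36, Beta, 2)}.
π[cost2, pname]: project onto (cost2, pname) → {(2, Argo), (2, Omega), (2, Zephyr), (32, Omega), (32, Zephyr), (36, Omega), (5, Argo), (9, Atlas)}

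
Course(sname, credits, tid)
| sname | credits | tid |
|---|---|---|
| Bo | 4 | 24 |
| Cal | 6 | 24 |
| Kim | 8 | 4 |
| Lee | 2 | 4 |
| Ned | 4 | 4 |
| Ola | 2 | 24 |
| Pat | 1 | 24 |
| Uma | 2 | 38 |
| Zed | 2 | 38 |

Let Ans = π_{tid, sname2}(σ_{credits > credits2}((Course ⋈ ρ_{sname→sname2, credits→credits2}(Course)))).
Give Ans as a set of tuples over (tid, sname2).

ρ[sname→sname2, credits→credits2]: schema becomes (sname2, credits2, tid); tuples unchanged.
Joining Course and ρ_{sname→sname2, credits→credits2}(Course) on tid yields {(Bo, 4, 24, Bo, 4), (Bo, 4, 24, Cal, 6), (Bo, 4, 24, Ola, 2), (Bo, 4, 24, Pat, 1), (Cal, 6, 24, Bo, 4), (Cal, 6, 24, Cal, 6), (Cal, 6, 24, Ola, 2), (Cal, 6, 24, Pat, 1), (Kim, 8, 4, Kim, 8), (Kim, 8, 4, Lee, 2), (Kim, 8, 4, Ned, 4), (Lee, 2, 4, Kim, 8), (Lee, 2, 4, Lee, 2), (Lee, 2, 4, Ned, 4), (Ned, 4, 4, Kim, 8), (Ned, 4, 4, Lee, 2), (Ned, 4, 4, Ned, 4), (Ola, 2, 24, Bo, 4), (Ola, 2, 24, Cal, 6), (Ola, 2, 24, Ola, 2), (Ola, 2, 24, Pat, 1), (Pat, 1, 24, Bo, 4), (Pat, 1, 24, Cal, 6), (Pat, 1, 24, Ola, 2), (Pat, 1, 24, Pat, 1), (Uma, 2, 38, Uma, 2), (Uma, 2, 38, Zed, 2), (Zed, 2, 38, Uma, 2), (Zed, 2, 38, Zed, 2)}.
σ[credits > credits2]: keep tuples satisfying credits > credits2 → {(Bo, 4, 24, Ola, 2), (Bo, 4, 24, Pat, 1), (Cal, 6, 24, Bo, 4), (Cal, 6, 24, Ola, 2), (Cal, 6, 24, Pat, 1), (Kim, 8, 4, Lee, 2), (Kim, 8, 4, Ned, 4), (Ned, 4, 4, Lee, 2), (Ola, 2, 24, Pat, 1)}
Projecting to tid, sname2 (4 duplicate(s) eliminated): {(24, Bo), (24, Ola), (24, Pat), (4, Lee), (4, Ned)}

{(24, Bo), (24, Ola), (24, Pat), (4, Lee), (4, Ned)}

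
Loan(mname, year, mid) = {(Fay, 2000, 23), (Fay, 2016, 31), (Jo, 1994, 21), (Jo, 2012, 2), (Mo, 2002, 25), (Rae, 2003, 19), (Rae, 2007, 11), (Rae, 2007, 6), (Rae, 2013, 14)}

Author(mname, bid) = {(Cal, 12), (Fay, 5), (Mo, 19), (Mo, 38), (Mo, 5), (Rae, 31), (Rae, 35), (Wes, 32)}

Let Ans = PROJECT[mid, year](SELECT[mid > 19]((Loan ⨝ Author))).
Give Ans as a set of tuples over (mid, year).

{(23, 2000), (25, 2002), (31, 2016)}

Natural join on mname: {(Fay, 2000, 23, 5), (Fay, 2016, 31, 5), (Mo, 2002, 25, 19), (Mo, 2002, 25, 38), (Mo, 2002, 25, 5), (Rae, 2003, 19, 31), (Rae, 2003, 19, 35), (Rae, 2007, 11, 31), (Rae, 2007, 11, 35), (Rae, 2007, 6, 31), (Rae, 2007, 6, 35), (Rae, 2013, 14, 31), (Rae, 2013, 14, 35)}
Apply σ_{mid > 19}; surviving tuples: {(Fay, 2000, 23, 5), (Fay, 2016, 31, 5), (Mo, 2002, 25, 19), (Mo, 2002, 25, 38), (Mo, 2002, 25, 5)}
Projecting to mid, year (2 duplicate(s) eliminated): {(23, 2000), (25, 2002), (31, 2016)}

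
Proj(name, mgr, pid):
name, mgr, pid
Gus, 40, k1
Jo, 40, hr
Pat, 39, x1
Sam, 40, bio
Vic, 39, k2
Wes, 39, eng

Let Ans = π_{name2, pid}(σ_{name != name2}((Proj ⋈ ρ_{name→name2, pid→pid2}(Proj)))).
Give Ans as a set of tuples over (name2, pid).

ρ[name→name2, pid→pid2]: schema becomes (name2, mgr, pid2); tuples unchanged.
Proj ⋈ ρ_{name→name2, pid→pid2}(Proj) (natural join on mgr): {(Gus, 40, k1, Gus, k1), (Gus, 40, k1, Jo, hr), (Gus, 40, k1, Sam, bio), (Jo, 40, hr, Gus, k1), (Jo, 40, hr, Jo, hr), (Jo, 40, hr, Sam, bio), (Pat, 39, x1, Pat, x1), (Pat, 39, x1, Vic, k2), (Pat, 39, x1, Wes, eng), (Sam, 40, bio, Gus, k1), (Sam, 40, bio, Jo, hr), (Sam, 40, bio, Sam, bio), (Vic, 39, k2, Pat, x1), (Vic, 39, k2, Vic, k2), (Vic, 39, k2, Wes, eng), (Wes, 39, eng, Pat, x1), (Wes, 39, eng, Vic, k2), (Wes, 39, eng, Wes, eng)}
Selection name != name2: {(Gus, 40, k1, Jo, hr), (Gus, 40, k1, Sam, bio), (Jo, 40, hr, Gus, k1), (Jo, 40, hr, Sam, bio), (Pat, 39, x1, Vic, k2), (Pat, 39, x1, Wes, eng), (Sam, 40, bio, Gus, k1), (Sam, 40, bio, Jo, hr), (Vic, 39, k2, Pat, x1), (Vic, 39, k2, Wes, eng), (Wes, 39, eng, Pat, x1), (Wes, 39, eng, Vic, k2)}
π[name2, pid]: project onto (name2, pid) → {(Gus, bio), (Gus, hr), (Jo, bio), (Jo, k1), (Pat, eng), (Pat, k2), (Sam, hr), (Sam, k1), (Vic, eng), (Vic, x1), (Wes, k2), (Wes, x1)}

{(Gus, bio), (Gus, hr), (Jo, bio), (Jo, k1), (Pat, eng), (Pat, k2), (Sam, hr), (Sam, k1), (Vic, eng), (Vic, x1), (Wes, k2), (Wes, x1)}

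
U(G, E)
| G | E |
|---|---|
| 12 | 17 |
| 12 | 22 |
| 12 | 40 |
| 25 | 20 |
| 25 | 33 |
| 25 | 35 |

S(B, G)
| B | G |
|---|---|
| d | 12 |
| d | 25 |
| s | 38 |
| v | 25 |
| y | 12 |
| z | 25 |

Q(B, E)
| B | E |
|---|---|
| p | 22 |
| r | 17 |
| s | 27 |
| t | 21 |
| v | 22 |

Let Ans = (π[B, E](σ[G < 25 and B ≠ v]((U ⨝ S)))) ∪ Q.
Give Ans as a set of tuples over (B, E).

{(d, 17), (d, 22), (d, 40), (p, 22), (r, 17), (s, 27), (t, 21), (v, 22), (y, 17), (y, 22), (y, 40)}

Natural join on G: {(12, 17, d), (12, 17, y), (12, 22, d), (12, 22, y), (12, 40, d), (12, 40, y), (25, 20, d), (25, 20, v), (25, 20, z), (25, 33, d), (25, 33, v), (25, 33, z), (25, 35, d), (25, 35, v), (25, 35, z)}
Apply σ_{G < 25 and B ≠ v}; surviving tuples: {(12, 17, d), (12, 17, y), (12, 22, d), (12, 22, y), (12, 40, d), (12, 40, y)}
π[B, E]: project onto (B, E) → {(d, 17), (d, 22), (d, 40), (y, 17), (y, 22), (y, 40)}
Taking the union: {(d, 17), (d, 22), (d, 40), (p, 22), (r, 17), (s, 27), (t, 21), (v, 22), (y, 17), (y, 22), (y, 40)}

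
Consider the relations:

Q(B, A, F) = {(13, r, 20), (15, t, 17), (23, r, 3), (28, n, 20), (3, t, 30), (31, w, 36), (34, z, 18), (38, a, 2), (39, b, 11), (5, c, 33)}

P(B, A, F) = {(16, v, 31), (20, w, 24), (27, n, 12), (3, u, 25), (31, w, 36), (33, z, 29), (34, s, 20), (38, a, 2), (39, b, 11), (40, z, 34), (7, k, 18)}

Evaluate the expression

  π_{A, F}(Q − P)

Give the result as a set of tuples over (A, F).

Set difference of the two operands is {(13, r, 20), (15, t, 17), (23, r, 3), (28, n, 20), (3, t, 30), (34, z, 18), (5, c, 33)}.
π[A, F]: project onto (A, F) → {(c, 33), (n, 20), (r, 20), (r, 3), (t, 17), (t, 30), (z, 18)}

{(c, 33), (n, 20), (r, 20), (r, 3), (t, 17), (t, 30), (z, 18)}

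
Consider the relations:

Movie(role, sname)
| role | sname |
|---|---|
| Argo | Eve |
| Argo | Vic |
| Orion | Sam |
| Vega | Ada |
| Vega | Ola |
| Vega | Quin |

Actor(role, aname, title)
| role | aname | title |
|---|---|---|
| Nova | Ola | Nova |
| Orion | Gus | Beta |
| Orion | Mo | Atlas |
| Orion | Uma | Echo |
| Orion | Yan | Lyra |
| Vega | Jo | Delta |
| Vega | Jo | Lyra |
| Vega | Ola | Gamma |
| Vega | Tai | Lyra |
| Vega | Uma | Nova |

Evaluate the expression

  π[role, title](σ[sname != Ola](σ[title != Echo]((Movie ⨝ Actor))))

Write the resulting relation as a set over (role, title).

Movie ⋈ Actor (natural join on role): {(Orion, Sam, Gus, Beta), (Orion, Sam, Mo, Atlas), (Orion, Sam, Uma, Echo), (Orion, Sam, Yan, Lyra), (Vega, Ada, Jo, Delta), (Vega, Ada, Jo, Lyra), (Vega, Ada, Ola, Gamma), (Vega, Ada, Tai, Lyra), (Vega, Ada, Uma, Nova), (Vega, Ola, Jo, Delta), (Vega, Ola, Jo, Lyra), (Vega, Ola, Ola, Gamma), (Vega, Ola, Tai, Lyra), (Vega, Ola, Uma, Nova), (Vega, Quin, Jo, Delta), (Vega, Quin, Jo, Lyra), (Vega, Quin, Ola, Gamma), (Vega, Quin, Tai, Lyra), (Vega, Quin, Uma, Nova)}
Filtering on title != Echo leaves {(Orion, Sam, Gus, Beta), (Orion, Sam, Mo, Atlas), (Orion, Sam, Yan, Lyra), (Vega, Ada, Jo, Delta), (Vega, Ada, Jo, Lyra), (Vega, Ada, Ola, Gamma), (Vega, Ada, Tai, Lyra), (Vega, Ada, Uma, Nova), (Vega, Ola, Jo, Delta), (Vega, Ola, Jo, Lyra), (Vega, Ola, Ola, Gamma), (Vega, Ola, Tai, Lyra), (Vega, Ola, Uma, Nova), (Vega, Quin, Jo, Delta), (Vega, Quin, Jo, Lyra), (Vega, Quin, Ola, Gamma), (Vega, Quin, Tai, Lyra), (Vega, Quin, Uma, Nova)}.
Filtering on sname != Ola leaves {(Orion, Sam, Gus, Beta), (Orion, Sam, Mo, Atlas), (Orion, Sam, Yan, Lyra), (Vega, Ada, Jo, Delta), (Vega, Ada, Jo, Lyra), (Vega, Ada, Ola, Gamma), (Vega, Ada, Tai, Lyra), (Vega, Ada, Uma, Nova), (Vega, Quin, Jo, Delta), (Vega, Quin, Jo, Lyra), (Vega, Quin, Ola, Gamma), (Vega, Quin, Tai, Lyra), (Vega, Quin, Uma, Nova)}.
Projecting to role, title (6 duplicate(s) eliminated): {(Orion, Atlas), (Orion, Beta), (Orion, Lyra), (Vega, Delta), (Vega, Gamma), (Vega, Lyra), (Vega, Nova)}

{(Orion, Atlas), (Orion, Beta), (Orion, Lyra), (Vega, Delta), (Vega, Gamma), (Vega, Lyra), (Vega, Nova)}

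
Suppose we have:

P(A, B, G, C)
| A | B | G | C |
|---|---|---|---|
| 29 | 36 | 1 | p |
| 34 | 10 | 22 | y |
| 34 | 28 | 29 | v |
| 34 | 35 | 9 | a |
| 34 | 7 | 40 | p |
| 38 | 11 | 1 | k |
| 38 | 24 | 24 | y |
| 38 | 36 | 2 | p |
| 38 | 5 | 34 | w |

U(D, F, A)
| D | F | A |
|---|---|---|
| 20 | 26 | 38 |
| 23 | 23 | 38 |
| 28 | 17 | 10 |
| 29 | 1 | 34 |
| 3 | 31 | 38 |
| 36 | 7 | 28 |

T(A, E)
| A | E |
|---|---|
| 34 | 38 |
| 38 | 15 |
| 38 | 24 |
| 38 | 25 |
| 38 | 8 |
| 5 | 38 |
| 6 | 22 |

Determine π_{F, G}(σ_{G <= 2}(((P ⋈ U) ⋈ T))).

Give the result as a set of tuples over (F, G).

P ⋈ U (natural join on A): {(34, 10, 22, y, 29, 1), (34, 28, 29, v, 29, 1), (34, 35, 9, a, 29, 1), (34, 7, 40, p, 29, 1), (38, 11, 1, k, 20, 26), (38, 11, 1, k, 23, 23), (38, 11, 1, k, 3, 31), (38, 24, 24, y, 20, 26), (38, 24, 24, y, 23, 23), (38, 24, 24, y, 3, 31), (38, 36, 2, p, 20, 26), (38, 36, 2, p, 23, 23), (38, 36, 2, p, 3, 31), (38, 5, 34, w, 20, 26), (38, 5, 34, w, 23, 23), (38, 5, 34, w, 3, 31)}
(P ⋈ U) ⋈ T (natural join on A): {(34, 10, 22, y, 29, 1, 38), (34, 28, 29, v, 29, 1, 38), (34, 35, 9, a, 29, 1, 38), (34, 7, 40, p, 29, 1, 38), (38, 11, 1, k, 20, 26, 15), (38, 11, 1, k, 20, 26, 24), (38, 11, 1, k, 20, 26, 25), (38, 11, 1, k, 20, 26, 8), (38, 11, 1, k, 23, 23, 15), (38, 11, 1, k, 23, 23, 24), (38, 11, 1, k, 23, 23, 25), (38, 11, 1, k, 23, 23, 8), (38, 11, 1, k, 3, 31, 15), (38, 11, 1, k, 3, 31, 24), (38, 11, 1, k, 3, 31, 25), (38, 11, 1, k, 3, 31, 8), (38, 24, 24, y, 20, 26, 15), (38, 24, 24, y, 20, 26, 24), (38, 24, 24, y, 20, 26, 25), (38, 24, 24, y, 20, 26, 8), (38, 24, 24, y, 23, 23, 15), (38, 24, 24, y, 23, 23, 24), (38, 24, 24, y, 23, 23, 25), (38, 24, 24, y, 23, 23, 8), (38, 24, 24, y, 3, 31, 15), (38, 24, 24, y, 3, 31, 24), (38, 24, 24, y, 3, 31, 25), (38, 24, 24, y, 3, 31, 8), (38, 36, 2, p, 20, 26, 15), (38, 36, 2, p, 20, 26, 24), (38, 36, 2, p, 20, 26, 25), (38, 36, 2, p, 20, 26, 8), (38, 36, 2, p, 23, 23, 15), (38, 36, 2, p, 23, 23, 24), (38, 36, 2, p, 23, 23, 25), (38, 36, 2, p, 23, 23, 8), (38, 36, 2, p, 3, 31, 15), (38, 36, 2, p, 3, 31, 24), (38, 36, 2, p, 3, 31, 25), (38, 36, 2, p, 3, 31, 8), (38, 5, 34, w, 20, 26, 15), (38, 5, 34, w, 20, 26, 24), (38, 5, 34, w, 20, 26, 25), (38, 5, 34, w, 20, 26, 8), (38, 5, 34, w, 23, 23, 15), (38, 5, 34, w, 23, 23, 24), (38, 5, 34, w, 23, 23, 25), (38, 5, 34, w, 23, 23, 8), (38, 5, 34, w, 3, 31, 15), (38, 5, 34, w, 3, 31, 24), (38, 5, 34, w, 3, 31, 25), (38, 5, 34, w, 3, 31, 8)}
Selection G <= 2: {(38, 11, 1, k, 20, 26, 15), (38, 11, 1, k, 20, 26, 24), (38, 11, 1, k, 20, 26, 25), (38, 11, 1, k, 20, 26, 8), (38, 11, 1, k, 23, 23, 15), (38, 11, 1, k, 23, 23, 24), (38, 11, 1, k, 23, 23, 25), (38, 11, 1, k, 23, 23, 8), (38, 11, 1, k, 3, 31, 15), (38, 11, 1, k, 3, 31, 24), (38, 11, 1, k, 3, 31, 25), (38, 11, 1, k, 3, 31, 8), (38, 36, 2, p, 20, 26, 15), (38, 36, 2, p, 20, 26, 24), (38, 36, 2, p, 20, 26, 25), (38, 36, 2, p, 20, 26, 8), (38, 36, 2, p, 23, 23, 15), (38, 36, 2, p, 23, 23, 24), (38, 36, 2, p, 23, 23, 25), (38, 36, 2, p, 23, 23, 8), (38, 36, 2, p, 3, 31, 15), (38, 36, 2, p, 3, 31, 24), (38, 36, 2, p, 3, 31, 25), (38, 36, 2, p, 3, 31, 8)}
Keep only column(s) F, G (18 duplicate(s) eliminated): {(23, 1), (23, 2), (26, 1), (26, 2), (31, 1), (31, 2)}

{(23, 1), (23, 2), (26, 1), (26, 2), (31, 1), (31, 2)}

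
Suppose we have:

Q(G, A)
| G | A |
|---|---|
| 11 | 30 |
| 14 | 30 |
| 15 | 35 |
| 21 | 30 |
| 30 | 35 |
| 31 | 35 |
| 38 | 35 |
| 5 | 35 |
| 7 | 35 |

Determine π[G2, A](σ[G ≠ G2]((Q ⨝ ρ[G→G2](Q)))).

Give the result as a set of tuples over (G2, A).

ρ[G→G2]: schema becomes (G2, A); tuples unchanged.
Joining Q and ρ[G→G2](Q) on A yields {(11, 30, 11), (11, 30, 14), (11, 30, 21), (14, 30, 11), (14, 30, 14), (14, 30, 21), (15, 35, 15), (15, 35, 30), (15, 35, 31), (15, 35, 38), (15, 35, 5), (15, 35, 7), (21, 30, 11), (21, 30, 14), (21, 30, 21), (30, 35, 15), (30, 35, 30), (30, 35, 31), (30, 35, 38), (30, 35, 5), (30, 35, 7), (31, 35, 15), (31, 35, 30), (31, 35, 31), (31, 35, 38), (31, 35, 5), (31, 35, 7), (38, 35, 15), (38, 35, 30), (38, 35, 31), (38, 35, 38), (38, 35, 5), (38, 35, 7), (5, 35, 15), (5, 35, 30), (5, 35, 31), (5, 35, 38), (5, 35, 5), (5, 35, 7), (7, 35, 15), (7, 35, 30), (7, 35, 31), (7, 35, 38), (7, 35, 5), (7, 35, 7)}.
σ[G ≠ G2]: keep tuples satisfying G ≠ G2 → {(11, 30, 14), (11, 30, 21), (14, 30, 11), (14, 30, 21), (15, 35, 30), (15, 35, 31), (15, 35, 38), (15, 35, 5), (15, 35, 7), (21, 30, 11), (21, 30, 14), (30, 35, 15), (30, 35, 31), (30, 35, 38), (30, 35, 5), (30, 35, 7), (31, 35, 15), (31, 35, 30), (31, 35, 38), (31, 35, 5), (31, 35, 7), (38, 35, 15), (38, 35, 30), (38, 35, 31), (38, 35, 5), (38, 35, 7), (5, 35, 15), (5, 35, 30), (5, 35, 31), (5, 35, 38), (5, 35, 7), (7, 35, 15), (7, 35, 30), (7, 35, 31), (7, 35, 38), (7, 35, 5)}
π_{G2, A} gives {(11, 30), (14, 30), (15, 35), (21, 30), (30, 35), (31, 35), (38, 35), (5, 35), (7, 35)} (27 duplicate(s) eliminated).

{(11, 30), (14, 30), (15, 35), (21, 30), (30, 35), (31, 35), (38, 35), (5, 35), (7, 35)}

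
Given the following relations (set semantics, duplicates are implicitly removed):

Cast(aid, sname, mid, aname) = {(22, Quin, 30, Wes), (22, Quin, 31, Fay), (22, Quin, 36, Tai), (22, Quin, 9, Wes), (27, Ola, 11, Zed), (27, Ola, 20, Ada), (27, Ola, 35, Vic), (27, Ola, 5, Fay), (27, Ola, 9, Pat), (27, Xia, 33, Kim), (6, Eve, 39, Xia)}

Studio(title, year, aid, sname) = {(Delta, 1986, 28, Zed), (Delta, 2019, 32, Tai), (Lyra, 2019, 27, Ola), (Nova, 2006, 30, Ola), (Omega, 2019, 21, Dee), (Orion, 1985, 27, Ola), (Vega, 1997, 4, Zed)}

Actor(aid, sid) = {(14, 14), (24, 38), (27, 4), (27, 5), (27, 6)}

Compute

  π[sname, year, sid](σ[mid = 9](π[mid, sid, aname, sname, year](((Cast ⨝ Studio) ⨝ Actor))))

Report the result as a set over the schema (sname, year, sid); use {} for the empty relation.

{(Ola, 1985, 4), (Ola, 1985, 5), (Ola, 1985, 6), (Ola, 2019, 4), (Ola, 2019, 5), (Ola, 2019, 6)}

Natural join on aid, sname: {(27, Ola, 11, Zed, Lyra, 2019), (27, Ola, 11, Zed, Orion, 1985), (27, Ola, 20, Ada, Lyra, 2019), (27, Ola, 20, Ada, Orion, 1985), (27, Ola, 35, Vic, Lyra, 2019), (27, Ola, 35, Vic, Orion, 1985), (27, Ola, 5, Fay, Lyra, 2019), (27, Ola, 5, Fay, Orion, 1985), (27, Ola, 9, Pat, Lyra, 2019), (27, Ola, 9, Pat, Orion, 1985)}
Natural join on aid: {(27, Ola, 11, Zed, Lyra, 2019, 4), (27, Ola, 11, Zed, Lyra, 2019, 5), (27, Ola, 11, Zed, Lyra, 2019, 6), (27, Ola, 11, Zed, Orion, 1985, 4), (27, Ola, 11, Zed, Orion, 1985, 5), (27, Ola, 11, Zed, Orion, 1985, 6), (27, Ola, 20, Ada, Lyra, 2019, 4), (27, Ola, 20, Ada, Lyra, 2019, 5), (27, Ola, 20, Ada, Lyra, 2019, 6), (27, Ola, 20, Ada, Orion, 1985, 4), (27, Ola, 20, Ada, Orion, 1985, 5), (27, Ola, 20, Ada, Orion, 1985, 6), (27, Ola, 35, Vic, Lyra, 2019, 4), (27, Ola, 35, Vic, Lyra, 2019, 5), (27, Ola, 35, Vic, Lyra, 2019, 6), (27, Ola, 35, Vic, Orion, 1985, 4), (27, Ola, 35, Vic, Orion, 1985, 5), (27, Ola, 35, Vic, Orion, 1985, 6), (27, Ola, 5, Fay, Lyra, 2019, 4), (27, Ola, 5, Fay, Lyra, 2019, 5), (27, Ola, 5, Fay, Lyra, 2019, 6), (27, Ola, 5, Fay, Orion, 1985, 4), (27, Ola, 5, Fay, Orion, 1985, 5), (27, Ola, 5, Fay, Orion, 1985, 6), (27, Ola, 9, Pat, Lyra, 2019, 4), (27, Ola, 9, Pat, Lyra, 2019, 5), (27, Ola, 9, Pat, Lyra, 2019, 6), (27, Ola, 9, Pat, Orion, 1985, 4), (27, Ola, 9, Pat, Orion, 1985, 5), (27, Ola, 9, Pat, Orion, 1985, 6)}
Projecting to mid, sid, aname, sname, year: {(11, 4, Zed, Ola, 1985), (11, 4, Zed, Ola, 2019), (11, 5, Zed, Ola, 1985), (11, 5, Zed, Ola, 2019), (11, 6, Zed, Ola, 1985), (11, 6, Zed, Ola, 2019), (20, 4, Ada, Ola, 1985), (20, 4, Ada, Ola, 2019), (20, 5, Ada, Ola, 1985), (20, 5, Ada, Ola, 2019), (20, 6, Ada, Ola, 1985), (20, 6, Ada, Ola, 2019), (35, 4, Vic, Ola, 1985), (35, 4, Vic, Ola, 2019), (35, 5, Vic, Ola, 1985), (35, 5, Vic, Ola, 2019), (35, 6, Vic, Ola, 1985), (35, 6, Vic, Ola, 2019), (5, 4, Fay, Ola, 1985), (5, 4, Fay, Ola, 2019), (5, 5, Fay, Ola, 1985), (5, 5, Fay, Ola, 2019), (5, 6, Fay, Ola, 1985), (5, 6, Fay, Ola, 2019), (9, 4, Pat, Ola, 1985), (9, 4, Pat, Ola, 2019), (9, 5, Pat, Ola, 1985), (9, 5, Pat, Ola, 2019), (9, 6, Pat, Ola, 1985), (9, 6, Pat, Ola, 2019)}
σ[mid = 9]: keep tuples satisfying mid = 9 → {(9, 4, Pat, Ola, 1985), (9, 4, Pat, Ola, 2019), (9, 5, Pat, Ola, 1985), (9, 5, Pat, Ola, 2019), (9, 6, Pat, Ola, 1985), (9, 6, Pat, Ola, 2019)}
Projecting to sname, year, sid: {(Ola, 1985, 4), (Ola, 1985, 5), (Ola, 1985, 6), (Ola, 2019, 4), (Ola, 2019, 5), (Ola, 2019, 6)}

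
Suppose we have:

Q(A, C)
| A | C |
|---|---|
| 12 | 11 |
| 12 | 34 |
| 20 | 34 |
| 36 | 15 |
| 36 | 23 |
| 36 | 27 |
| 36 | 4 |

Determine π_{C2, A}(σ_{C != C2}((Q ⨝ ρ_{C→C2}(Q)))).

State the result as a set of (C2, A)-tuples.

{(11, 12), (15, 36), (23, 36), (27, 36), (34, 12), (4, 36)}

ρ[C→C2]: schema becomes (A, C2); tuples unchanged.
Natural join on A: {(12, 11, 11), (12, 11, 34), (12, 34, 11), (12, 34, 34), (20, 34, 34), (36, 15, 15), (36, 15, 23), (36, 15, 27), (36, 15, 4), (36, 23, 15), (36, 23, 23), (36, 23, 27), (36, 23, 4), (36, 27, 15), (36, 27, 23), (36, 27, 27), (36, 27, 4), (36, 4, 15), (36, 4, 23), (36, 4, 27), (36, 4, 4)}
Apply σ_{C != C2}; surviving tuples: {(12, 11, 34), (12, 34, 11), (36, 15, 23), (36, 15, 27), (36, 15, 4), (36, 23, 15), (36, 23, 27), (36, 23, 4), (36, 27, 15), (36, 27, 23), (36, 27, 4), (36, 4, 15), (36, 4, 23), (36, 4, 27)}
π_{C2, A} gives {(11, 12), (15, 36), (23, 36), (27, 36), (34, 12), (4, 36)} (8 duplicate(s) eliminated).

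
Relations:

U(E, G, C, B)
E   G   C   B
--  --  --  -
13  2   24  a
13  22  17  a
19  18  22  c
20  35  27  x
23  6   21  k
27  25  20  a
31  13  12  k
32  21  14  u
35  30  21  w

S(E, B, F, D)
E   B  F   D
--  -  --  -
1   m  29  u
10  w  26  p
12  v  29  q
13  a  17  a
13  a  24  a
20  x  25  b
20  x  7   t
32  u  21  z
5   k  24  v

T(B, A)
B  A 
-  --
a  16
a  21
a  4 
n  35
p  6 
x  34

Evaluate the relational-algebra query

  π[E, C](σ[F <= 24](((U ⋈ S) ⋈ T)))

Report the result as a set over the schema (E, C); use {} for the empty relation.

{(13, 17), (13, 24), (20, 27)}

Joining U and S on E, B yields {(13, 2, 24, a, 17, a), (13, 2, 24, a, 24, a), (13, 22, 17, a, 17, a), (13, 22, 17, a, 24, a), (20, 35, 27, x, 25, b), (20, 35, 27, x, 7, t), (32, 21, 14, u, 21, z)}.
Joining (U ⋈ S) and T on B yields {(13, 2, 24, a, 17, a, 16), (13, 2, 24, a, 17, a, 21), (13, 2, 24, a, 17, a, 4), (13, 2, 24, a, 24, a, 16), (13, 2, 24, a, 24, a, 21), (13, 2, 24, a, 24, a, 4), (13, 22, 17, a, 17, a, 16), (13, 22, 17, a, 17, a, 21), (13, 22, 17, a, 17, a, 4), (13, 22, 17, a, 24, a, 16), (13, 22, 17, a, 24, a, 21), (13, 22, 17, a, 24, a, 4), (20, 35, 27, x, 25, b, 34), (20, 35, 27, x, 7, t, 34)}.
Apply σ_{F <= 24}; surviving tuples: {(13, 2, 24, a, 17, a, 16), (13, 2, 24, a, 17, a, 21), (13, 2, 24, a, 17, a, 4), (13, 2, 24, a, 24, a, 16), (13, 2, 24, a, 24, a, 21), (13, 2, 24, a, 24, a, 4), (13, 22, 17, a, 17, a, 16), (13, 22, 17, a, 17, a, 21), (13, 22, 17, a, 17, a, 4), (13, 22, 17, a, 24, a, 16), (13, 22, 17, a, 24, a, 21), (13, 22, 17, a, 24, a, 4), (20, 35, 27, x, 7, t, 34)}
Projecting to E, C (10 duplicate(s) eliminated): {(13, 17), (13, 24), (20, 27)}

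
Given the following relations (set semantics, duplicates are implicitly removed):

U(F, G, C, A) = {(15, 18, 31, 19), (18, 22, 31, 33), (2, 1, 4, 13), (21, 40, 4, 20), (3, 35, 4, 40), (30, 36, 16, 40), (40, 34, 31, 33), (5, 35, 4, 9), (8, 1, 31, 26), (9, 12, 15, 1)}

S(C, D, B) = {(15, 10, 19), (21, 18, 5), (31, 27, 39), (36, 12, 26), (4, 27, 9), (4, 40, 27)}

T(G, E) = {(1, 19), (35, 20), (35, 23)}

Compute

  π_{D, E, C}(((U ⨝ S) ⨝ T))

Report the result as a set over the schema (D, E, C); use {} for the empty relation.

Natural join on C: {(15, 18, 31, 19, 27, 39), (18, 22, 31, 33, 27, 39), (2, 1, 4, 13, 27, 9), (2, 1, 4, 13, 40, 27), (21, 40, 4, 20, 27, 9), (21, 40, 4, 20, 40, 27), (3, 35, 4, 40, 27, 9), (3, 35, 4, 40, 40, 27), (40, 34, 31, 33, 27, 39), (5, 35, 4, 9, 27, 9), (5, 35, 4, 9, 40, 27), (8, 1, 31, 26, 27, 39), (9, 12, 15, 1, 10, 19)}
Natural join on G: {(2, 1, 4, 13, 27, 9, 19), (2, 1, 4, 13, 40, 27, 19), (3, 35, 4, 40, 27, 9, 20), (3, 35, 4, 40, 27, 9, 23), (3, 35, 4, 40, 40, 27, 20), (3, 35, 4, 40, 40, 27, 23), (5, 35, 4, 9, 27, 9, 20), (5, 35, 4, 9, 27, 9, 23), (5, 35, 4, 9, 40, 27, 20), (5, 35, 4, 9, 40, 27, 23), (8, 1, 31, 26, 27, 39, 19)}
π[D, E, C]: project onto (D, E, C) (4 duplicate(s) eliminated) → {(27, 19, 31), (27, 19, 4), (27, 20, 4), (27, 23, 4), (40, 19, 4), (40, 20, 4), (40, 23, 4)}

{(27, 19, 31), (27, 19, 4), (27, 20, 4), (27, 23, 4), (40, 19, 4), (40, 20, 4), (40, 23, 4)}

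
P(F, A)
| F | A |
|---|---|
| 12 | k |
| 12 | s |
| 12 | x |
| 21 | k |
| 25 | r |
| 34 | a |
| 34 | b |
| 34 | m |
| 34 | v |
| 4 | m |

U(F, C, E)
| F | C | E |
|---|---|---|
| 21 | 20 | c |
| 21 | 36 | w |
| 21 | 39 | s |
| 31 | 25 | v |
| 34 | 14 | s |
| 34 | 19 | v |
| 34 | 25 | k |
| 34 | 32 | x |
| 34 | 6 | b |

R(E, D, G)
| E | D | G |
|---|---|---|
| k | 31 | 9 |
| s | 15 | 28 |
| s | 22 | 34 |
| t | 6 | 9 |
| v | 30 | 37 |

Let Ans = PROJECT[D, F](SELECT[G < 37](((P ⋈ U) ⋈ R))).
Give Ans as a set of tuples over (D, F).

{(15, 21), (15, 34), (22, 21), (22, 34), (31, 34)}

Joining P and U on F yields {(21, k, 20, c), (21, k, 36, w), (21, k, 39, s), (34, a, 14, s), (34, a, 19, v), (34, a, 25, k), (34, a, 32, x), (34, a, 6, b), (34, b, 14, s), (34, b, 19, v), (34, b, 25, k), (34, b, 32, x), (34, b, 6, b), (34, m, 14, s), (34, m, 19, v), (34, m, 25, k), (34, m, 32, x), (34, m, 6, b), (34, v, 14, s), (34, v, 19, v), (34, v, 25, k), (34, v, 32, x), (34, v, 6, b)}.
Joining (P ⋈ U) and R on E yields {(21, k, 39, s, 15, 28), (21, k, 39, s, 22, 34), (34, a, 14, s, 15, 28), (34, a, 14, s, 22, 34), (34, a, 19, v, 30, 37), (34, a, 25, k, 31, 9), (34, b, 14, s, 15, 28), (34, b, 14, s, 22, 34), (34, b, 19, v, 30, 37), (34, b, 25, k, 31, 9), (34, m, 14, s, 15, 28), (34, m, 14, s, 22, 34), (34, m, 19, v, 30, 37), (34, m, 25, k, 31, 9), (34, v, 14, s, 15, 28), (34, v, 14, s, 22, 34), (34, v, 19, v, 30, 37), (34, v, 25, k, 31, 9)}.
Filtering on G < 37 leaves {(21, k, 39, s, 15, 28), (21, k, 39, s, 22, 34), (34, a, 14, s, 15, 28), (34, a, 14, s, 22, 34), (34, a, 25, k, 31, 9), (34, b, 14, s, 15, 28), (34, b, 14, s, 22, 34), (34, b, 25, k, 31, 9), (34, m, 14, s, 15, 28), (34, m, 14, s, 22, 34), (34, m, 25, k, 31, 9), (34, v, 14, s, 15, 28), (34, v, 14, s, 22, 34), (34, v, 25, k, 31, 9)}.
π[D, F]: project onto (D, F) (9 duplicate(s) eliminated) → {(15, 21), (15, 34), (22, 21), (22, 34), (31, 34)}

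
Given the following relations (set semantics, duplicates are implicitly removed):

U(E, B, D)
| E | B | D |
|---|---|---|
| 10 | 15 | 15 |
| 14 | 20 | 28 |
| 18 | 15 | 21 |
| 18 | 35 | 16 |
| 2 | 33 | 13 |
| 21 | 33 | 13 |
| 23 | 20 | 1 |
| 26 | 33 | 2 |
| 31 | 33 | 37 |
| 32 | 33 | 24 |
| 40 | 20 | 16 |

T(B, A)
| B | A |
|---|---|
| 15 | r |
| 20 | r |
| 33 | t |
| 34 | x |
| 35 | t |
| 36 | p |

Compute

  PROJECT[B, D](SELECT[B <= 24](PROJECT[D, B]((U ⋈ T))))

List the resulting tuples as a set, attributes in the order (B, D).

{(15, 15), (15, 21), (20, 1), (20, 16), (20, 28)}

Natural join on B: {(10, 15, 15, r), (14, 20, 28, r), (18, 15, 21, r), (18, 35, 16, t), (2, 33, 13, t), (21, 33, 13, t), (23, 20, 1, r), (26, 33, 2, t), (31, 33, 37, t), (32, 33, 24, t), (40, 20, 16, r)}
Projecting to D, B (1 duplicate(s) eliminated): {(1, 20), (13, 33), (15, 15), (16, 20), (16, 35), (2, 33), (21, 15), (24, 33), (28, 20), (37, 33)}
σ[B <= 24]: keep tuples satisfying B <= 24 → {(1, 20), (15, 15), (16, 20), (21, 15), (28, 20)}
Projecting to B, D: {(15, 15), (15, 21), (20, 1), (20, 16), (20, 28)}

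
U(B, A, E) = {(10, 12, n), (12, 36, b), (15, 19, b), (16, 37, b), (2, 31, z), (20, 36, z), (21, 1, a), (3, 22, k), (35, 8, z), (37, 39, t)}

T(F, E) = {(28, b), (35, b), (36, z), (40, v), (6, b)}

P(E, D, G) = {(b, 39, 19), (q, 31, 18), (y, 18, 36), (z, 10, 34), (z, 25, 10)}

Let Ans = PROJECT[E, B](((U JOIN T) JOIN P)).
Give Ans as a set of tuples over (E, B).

Natural join on E: {(12, 36, b, 28), (12, 36, b, 35), (12, 36, b, 6), (15, 19, b, 28), (15, 19, b, 35), (15, 19, b, 6), (16, 37, b, 28), (16, 37, b, 35), (16, 37, b, 6), (2, 31, z, 36), (20, 36, z, 36), (35, 8, z, 36)}
Natural join on E: {(12, 36, b, 28, 39, 19), (12, 36, b, 35, 39, 19), (12, 36, b, 6, 39, 19), (15, 19, b, 28, 39, 19), (15, 19, b, 35, 39, 19), (15, 19, b, 6, 39, 19), (16, 37, b, 28, 39, 19), (16, 37, b, 35, 39, 19), (16, 37, b, 6, 39, 19), (2, 31, z, 36, 10, 34), (2, 31, z, 36, 25, 10), (20, 36, z, 36, 10, 34), (20, 36, z, 36, 25, 10), (35, 8, z, 36, 10, 34), (35, 8, z, 36, 25, 10)}
π[E, B]: project onto (E, B) (9 duplicate(s) eliminated) → {(b, 12), (b, 15), (b, 16), (z, 2), (z, 20), (z, 35)}

{(b, 12), (b, 15), (b, 16), (z, 2), (z, 20), (z, 35)}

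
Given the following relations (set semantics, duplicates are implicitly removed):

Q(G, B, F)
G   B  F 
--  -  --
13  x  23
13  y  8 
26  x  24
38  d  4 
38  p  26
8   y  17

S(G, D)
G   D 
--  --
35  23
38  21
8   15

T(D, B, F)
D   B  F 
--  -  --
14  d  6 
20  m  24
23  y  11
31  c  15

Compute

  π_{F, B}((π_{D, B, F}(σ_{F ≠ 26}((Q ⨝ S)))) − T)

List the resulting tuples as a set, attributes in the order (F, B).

{(17, y), (4, d)}

Q ⋈ S (natural join on G): {(38, d, 4, 21), (38, p, 26, 21), (8, y, 17, 15)}
Apply σ_{F ≠ 26}; surviving tuples: {(38, d, 4, 21), (8, y, 17, 15)}
Projecting to D, B, F: {(15, y, 17), (21, d, 4)}
Taking the difference: {(15, y, 17), (21, d, 4)}
Projecting to F, B: {(17, y), (4, d)}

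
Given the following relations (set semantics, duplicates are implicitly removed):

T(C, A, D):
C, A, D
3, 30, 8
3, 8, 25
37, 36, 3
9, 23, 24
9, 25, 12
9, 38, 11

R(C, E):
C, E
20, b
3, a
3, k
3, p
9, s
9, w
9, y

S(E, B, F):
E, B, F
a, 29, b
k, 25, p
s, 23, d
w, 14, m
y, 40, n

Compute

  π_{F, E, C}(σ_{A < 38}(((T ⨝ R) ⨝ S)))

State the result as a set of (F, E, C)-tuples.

Joining T and R on C yields {(3, 30, 8, a), (3, 30, 8, k), (3, 30, 8, p), (3, 8, 25, a), (3, 8, 25, k), (3, 8, 25, p), (9, 23, 24, s), (9, 23, 24, w), (9, 23, 24, y), (9, 25, 12, s), (9, 25, 12, w), (9, 25, 12, y), (9, 38, 11, s), (9, 38, 11, w), (9, 38, 11, y)}.
Joining (T ⨝ R) and S on E yields {(3, 30, 8, a, 29, b), (3, 30, 8, k, 25, p), (3, 8, 25, a, 29, b), (3, 8, 25, k, 25, p), (9, 23, 24, s, 23, d), (9, 23, 24, w, 14, m), (9, 23, 24, y, 40, n), (9, 25, 12, s, 23, d), (9, 25, 12, w, 14, m), (9, 25, 12, y, 40, n), (9, 38, 11, s, 23, d), (9, 38, 11, w, 14, m), (9, 38, 11, y, 40, n)}.
Selection A < 38: {(3, 30, 8, a, 29, b), (3, 30, 8, k, 25, p), (3, 8, 25, a, 29, b), (3, 8, 25, k, 25, p), (9, 23, 24, s, 23, d), (9, 23, 24, w, 14, m), (9, 23, 24, y, 40, n), (9, 25, 12, s, 23, d), (9, 25, 12, w, 14, m), (9, 25, 12, y, 40, n)}
Projecting to F, E, C (5 duplicate(s) eliminated): {(b, a, 3), (d, s, 9), (m, w, 9), (n, y, 9), (p, k, 3)}

{(b, a, 3), (d, s, 9), (m, w, 9), (n, y, 9), (p, k, 3)}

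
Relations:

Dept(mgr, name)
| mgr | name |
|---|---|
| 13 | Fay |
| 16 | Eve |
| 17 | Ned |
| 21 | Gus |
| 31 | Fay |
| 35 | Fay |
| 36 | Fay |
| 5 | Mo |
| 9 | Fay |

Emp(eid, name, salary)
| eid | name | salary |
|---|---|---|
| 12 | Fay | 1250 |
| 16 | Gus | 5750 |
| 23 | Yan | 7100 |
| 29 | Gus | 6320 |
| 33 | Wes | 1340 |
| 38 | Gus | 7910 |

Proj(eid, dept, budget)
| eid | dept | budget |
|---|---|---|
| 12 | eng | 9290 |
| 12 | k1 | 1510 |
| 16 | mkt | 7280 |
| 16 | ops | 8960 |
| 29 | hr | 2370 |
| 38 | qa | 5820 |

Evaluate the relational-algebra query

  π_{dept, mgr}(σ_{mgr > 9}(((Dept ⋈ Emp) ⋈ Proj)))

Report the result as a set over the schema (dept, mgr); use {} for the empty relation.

{(eng, 13), (eng, 31), (eng, 35), (eng, 36), (hr, 21), (k1, 13), (k1, 31), (k1, 35), (k1, 36), (mkt, 21), (ops, 21), (qa, 21)}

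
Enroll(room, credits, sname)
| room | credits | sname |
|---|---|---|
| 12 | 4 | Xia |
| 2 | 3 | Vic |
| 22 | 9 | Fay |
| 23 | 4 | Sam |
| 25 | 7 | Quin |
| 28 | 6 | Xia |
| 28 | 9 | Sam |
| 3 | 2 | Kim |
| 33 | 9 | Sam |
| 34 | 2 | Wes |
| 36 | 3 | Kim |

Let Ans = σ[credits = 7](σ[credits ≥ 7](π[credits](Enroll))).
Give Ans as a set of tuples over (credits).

{7}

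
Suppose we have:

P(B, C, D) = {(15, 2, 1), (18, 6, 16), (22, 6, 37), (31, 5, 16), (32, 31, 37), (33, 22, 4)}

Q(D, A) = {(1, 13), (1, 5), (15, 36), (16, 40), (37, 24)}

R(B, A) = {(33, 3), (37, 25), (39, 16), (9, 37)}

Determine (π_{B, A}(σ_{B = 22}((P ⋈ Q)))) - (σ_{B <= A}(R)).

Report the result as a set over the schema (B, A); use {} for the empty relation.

P ⋈ Q (natural join on D): {(15, 2, 1, 13), (15, 2, 1, 5), (18, 6, 16, 40), (22, 6, 37, 24), (31, 5, 16, 40), (32, 31, 37, 24)}
Filtering on B = 22 leaves {(22, 6, 37, 24)}.
Projecting to B, A: {(22, 24)}
Filtering on B <= A leaves {(9, 37)}.
Taking the difference: {(22, 24)}

{(22, 24)}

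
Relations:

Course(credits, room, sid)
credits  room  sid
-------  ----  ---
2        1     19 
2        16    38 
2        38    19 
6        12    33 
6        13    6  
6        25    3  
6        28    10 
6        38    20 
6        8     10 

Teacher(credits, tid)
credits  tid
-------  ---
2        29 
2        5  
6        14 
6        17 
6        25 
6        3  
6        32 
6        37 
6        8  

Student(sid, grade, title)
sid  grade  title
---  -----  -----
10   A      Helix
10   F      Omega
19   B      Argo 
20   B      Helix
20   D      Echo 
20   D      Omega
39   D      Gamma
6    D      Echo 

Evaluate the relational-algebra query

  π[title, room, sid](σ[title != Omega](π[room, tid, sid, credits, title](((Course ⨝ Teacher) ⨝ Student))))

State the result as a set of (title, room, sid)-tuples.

{(Argo, 1, 19), (Argo, 38, 19), (Echo, 13, 6), (Echo, 38, 20), (Helix, 28, 10), (Helix, 38, 20), (Helix, 8, 10)}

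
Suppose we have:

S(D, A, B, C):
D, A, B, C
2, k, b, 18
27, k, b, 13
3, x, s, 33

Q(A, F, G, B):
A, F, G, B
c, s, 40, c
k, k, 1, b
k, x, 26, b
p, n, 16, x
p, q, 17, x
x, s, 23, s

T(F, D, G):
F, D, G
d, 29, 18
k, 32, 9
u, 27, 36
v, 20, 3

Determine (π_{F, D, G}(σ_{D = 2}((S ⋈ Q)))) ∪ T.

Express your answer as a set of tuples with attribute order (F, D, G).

{(d, 29, 18), (k, 2, 1), (k, 32, 9), (u, 27, 36), (v, 20, 3), (x, 2, 26)}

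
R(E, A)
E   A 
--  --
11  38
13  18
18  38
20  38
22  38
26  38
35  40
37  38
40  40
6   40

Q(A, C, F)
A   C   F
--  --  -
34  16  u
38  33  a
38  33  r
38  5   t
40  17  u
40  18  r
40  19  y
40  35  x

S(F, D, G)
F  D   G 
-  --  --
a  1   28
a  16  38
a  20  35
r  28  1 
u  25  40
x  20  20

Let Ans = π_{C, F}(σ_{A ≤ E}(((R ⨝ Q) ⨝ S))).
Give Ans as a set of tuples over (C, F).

R ⋈ Q (natural join on A): {(11, 38, 33, a), (11, 38, 33, r), (11, 38, 5, t), (18, 38, 33, a), (18, 38, 33, r), (18, 38, 5, t), (20, 38, 33, a), (20, 38, 33, r), (20, 38, 5, t), (22, 38, 33, a), (22, 38, 33, r), (22, 38, 5, t), (26, 38, 33, a), (26, 38, 33, r), (26, 38, 5, t), (35, 40, 17, u), (35, 40, 18, r), (35, 40, 19, y), (35, 40, 35, x), (37, 38, 33, a), (37, 38, 33, r), (37, 38, 5, t), (40, 40, 17, u), (40, 40, 18, r), (40, 40, 19, y), (40, 40, 35, x), (6, 40, 17, u), (6, 40, 18, r), (6, 40, 19, y), (6, 40, 35, x)}
(R ⨝ Q) ⋈ S (natural join on F): {(11, 38, 33, a, 1, 28), (11, 38, 33, a, 16, 38), (11, 38, 33, a, 20, 35), (11, 38, 33, r, 28, 1), (18, 38, 33, a, 1, 28), (18, 38, 33, a, 16, 38), (18, 38, 33, a, 20, 35), (18, 38, 33, r, 28, 1), (20, 38, 33, a, 1, 28), (20, 38, 33, a, 16, 38), (20, 38, 33, a, 20, 35), (20, 38, 33, r, 28, 1), (22, 38, 33, a, 1, 28), (22, 38, 33, a, 16, 38), (22, 38, 33, a, 20, 35), (22, 38, 33, r, 28, 1), (26, 38, 33, a, 1, 28), (26, 38, 33, a, 16, 38), (26, 38, 33, a, 20, 35), (26, 38, 33, r, 28, 1), (35, 40, 17, u, 25, 40), (35, 40, 18, r, 28, 1), (35, 40, 35, x, 20, 20), (37, 38, 33, a, 1, 28), (37, 38, 33, a, 16, 38), (37, 38, 33, a, 20, 35), (37, 38, 33, r, 28, 1), (40, 40, 17, u, 25, 40), (40, 40, 18, r, 28, 1), (40, 40, 35, x, 20, 20), (6, 40, 17, u, 25, 40), (6, 40, 18, r, 28, 1), (6, 40, 35, x, 20, 20)}
Selection A ≤ E: {(40, 40, 17, u, 25, 40), (40, 40, 18, r, 28, 1), (40, 40, 35, x, 20, 20)}
π[C, F]: project onto (C, F) → {(17, u), (18, r), (35, x)}

{(17, u), (18, r), (35, x)}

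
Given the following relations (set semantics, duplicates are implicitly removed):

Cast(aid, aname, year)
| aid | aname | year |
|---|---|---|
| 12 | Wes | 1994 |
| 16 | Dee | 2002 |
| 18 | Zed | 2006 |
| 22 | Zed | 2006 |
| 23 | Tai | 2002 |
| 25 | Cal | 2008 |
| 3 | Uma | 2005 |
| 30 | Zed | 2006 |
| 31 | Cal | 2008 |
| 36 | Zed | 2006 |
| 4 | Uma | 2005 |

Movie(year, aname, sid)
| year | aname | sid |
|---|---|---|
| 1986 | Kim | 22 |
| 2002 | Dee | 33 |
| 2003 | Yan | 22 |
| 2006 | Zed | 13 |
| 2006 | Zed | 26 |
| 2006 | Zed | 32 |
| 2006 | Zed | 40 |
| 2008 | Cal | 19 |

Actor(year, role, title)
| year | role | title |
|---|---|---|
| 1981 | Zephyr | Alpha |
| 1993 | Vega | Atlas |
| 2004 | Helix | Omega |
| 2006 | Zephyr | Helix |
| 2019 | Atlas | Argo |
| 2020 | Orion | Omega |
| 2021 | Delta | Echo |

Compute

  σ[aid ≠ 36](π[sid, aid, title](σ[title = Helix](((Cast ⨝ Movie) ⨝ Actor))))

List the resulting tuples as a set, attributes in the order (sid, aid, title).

Natural join on aname, year: {(16, Dee, 2002, 33), (18, Zed, 2006, 13), (18, Zed, 2006, 26), (18, Zed, 2006, 32), (18, Zed, 2006, 40), (22, Zed, 2006, 13), (22, Zed, 2006, 26), (22, Zed, 2006, 32), (22, Zed, 2006, 40), (25, Cal, 2008, 19), (30, Zed, 2006, 13), (30, Zed, 2006, 26), (30, Zed, 2006, 32), (30, Zed, 2006, 40), (31, Cal, 2008, 19), (36, Zed, 2006, 13), (36, Zed, 2006, 26), (36, Zed, 2006, 32), (36, Zed, 2006, 40)}
Natural join on year: {(18, Zed, 2006, 13, Zephyr, Helix), (18, Zed, 2006, 26, Zephyr, Helix), (18, Zed, 2006, 32, Zephyr, Helix), (18, Zed, 2006, 40, Zephyr, Helix), (22, Zed, 2006, 13, Zephyr, Helix), (22, Zed, 2006, 26, Zephyr, Helix), (22, Zed, 2006, 32, Zephyr, Helix), (22, Zed, 2006, 40, Zephyr, Helix), (30, Zed, 2006, 13, Zephyr, Helix), (30, Zed, 2006, 26, Zephyr, Helix), (30, Zed, 2006, 32, Zephyr, Helix), (30, Zed, 2006, 40, Zephyr, Helix), (36, Zed, 2006, 13, Zephyr, Helix), (36, Zed, 2006, 26, Zephyr, Helix), (36, Zed, 2006, 32, Zephyr, Helix), (36, Zed, 2006, 40, Zephyr, Helix)}
σ[title = Helix]: keep tuples satisfying title = Helix → {(18, Zed, 2006, 13, Zephyr, Helix), (18, Zed, 2006, 26, Zephyr, Helix), (18, Zed, 2006, 32, Zephyr, Helix), (18, Zed, 2006, 40, Zephyr, Helix), (22, Zed, 2006, 13, Zephyr, Helix), (22, Zed, 2006, 26, Zephyr, Helix), (22, Zed, 2006, 32, Zephyr, Helix), (22, Zed, 2006, 40, Zephyr, Helix), (30, Zed, 2006, 13, Zephyr, Helix), (30, Zed, 2006, 26, Zephyr, Helix), (30, Zed, 2006, 32, Zephyr, Helix), (30, Zed, 2006, 40, Zephyr, Helix), (36, Zed, 2006, 13, Zephyr, Helix), (36, Zed, 2006, 26, Zephyr, Helix), (36, Zed, 2006, 32, Zephyr, Helix), (36, Zed, 2006, 40, Zephyr, Helix)}
π_{sid, aid, title} gives {(13, 18, Helix), (13, 22, Helix), (13, 30, Helix), (13, 36, Helix), (26, 18, Helix), (26, 22, Helix), (26, 30, Helix), (26, 36, Helix), (32, 18, Helix), (32, 22, Helix), (32, 30, Helix), (32, 36, Helix), (40, 18, Helix), (40, 22, Helix), (40, 30, Helix), (40, 36, Helix)}.
σ[aid ≠ 36]: keep tuples satisfying aid ≠ 36 → {(13, 18, Helix), (13, 22, Helix), (13, 30, Helix), (26, 18, Helix), (26, 22, Helix), (26, 30, Helix), (32, 18, Helix), (32, 22, Helix), (32, 30, Helix), (40, 18, Helix), (40, 22, Helix), (40, 30, Helix)}

{(13, 18, Helix), (13, 22, Helix), (13, 30, Helix), (26, 18, Helix), (26, 22, Helix), (26, 30, Helix), (32, 18, Helix), (32, 22, Helix), (32, 30, Helix), (40, 18, Helix), (40, 22, Helix), (40, 30, Helix)}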